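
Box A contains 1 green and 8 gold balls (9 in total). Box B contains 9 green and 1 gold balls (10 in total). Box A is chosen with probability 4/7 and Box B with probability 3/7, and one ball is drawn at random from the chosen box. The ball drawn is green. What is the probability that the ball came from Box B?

P(green | Box A) = 1/9; P(green | Box B) = 9/10.
P(green) = 4/7·1/9 + 3/7·9/10 = 283/630.
By Bayes' rule, P(Box B | green) = 27/70 / 283/630 = 243/283 ≈ 0.8587.

243/283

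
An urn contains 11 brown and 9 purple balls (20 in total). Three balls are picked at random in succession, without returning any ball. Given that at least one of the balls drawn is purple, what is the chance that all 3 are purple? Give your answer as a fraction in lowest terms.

28/325

P(all 3 purple) = C(9,3)/C(20,3) = 7/95; P(at least one purple) = 1 − C(11,3)/C(20,3) = 65/76.
Since 'all 3 purple' ⊆ 'at least one purple', P(all 3 | at least one) = 7/95 / 65/76 = 28/325 ≈ 0.0862.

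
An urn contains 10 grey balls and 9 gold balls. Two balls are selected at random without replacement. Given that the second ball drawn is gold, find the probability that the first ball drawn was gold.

P(first=gold and the second ball drawn is gold) = (9/19)·(8/18) = 4/19.
P(the second ball drawn is gold) = Σ over first color = 5/19 + 4/19 = 9/19.
By Bayes, P(first=gold | the second ball drawn is gold) = 4/19 / 9/19 = 4/9 ≈ 0.4444.

4/9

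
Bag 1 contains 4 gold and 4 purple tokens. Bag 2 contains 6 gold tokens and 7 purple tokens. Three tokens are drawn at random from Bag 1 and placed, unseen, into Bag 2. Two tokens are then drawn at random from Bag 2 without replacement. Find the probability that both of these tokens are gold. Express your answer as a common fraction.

Condition on how many of the transferred tokens are gold (from Bag 1: 4 gold of 8; then Bag 2 has 16 total).
  0 gold: C(4,0)C(4,3)/C(8,3) = 1/14; then P = C(6,2)/C(16,2) = 1/8
  1 gold: C(4,1)C(4,2)/C(8,3) = 3/7; then P = C(7,2)/C(16,2) = 7/40
  2 gold: C(4,2)C(4,1)/C(8,3) = 3/7; then P = C(8,2)/C(16,2) = 7/30
  3 gold: C(4,3)C(4,0)/C(8,3) = 1/14; then P = C(9,2)/C(16,2) = 3/10
P(both gold) = 23/112 ≈ 0.2054.

23/112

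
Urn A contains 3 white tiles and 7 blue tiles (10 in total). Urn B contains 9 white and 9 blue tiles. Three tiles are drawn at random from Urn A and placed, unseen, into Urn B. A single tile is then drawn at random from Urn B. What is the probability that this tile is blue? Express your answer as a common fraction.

37/70

Condition on how many of the transferred tiles are blue (from Urn A: 7 blue of 10; then Urn B has 21 total).
  0 blue: C(7,0)C(3,3)/C(10,3) = 1/120; then P = 9/21
  1 blue: C(7,1)C(3,2)/C(10,3) = 7/40; then P = 10/21
  2 blue: C(7,2)C(3,1)/C(10,3) = 21/40; then P = 11/21
  3 blue: C(7,3)C(3,0)/C(10,3) = 7/24; then P = 12/21
P(blue from Urn B) = 37/70 ≈ 0.5286.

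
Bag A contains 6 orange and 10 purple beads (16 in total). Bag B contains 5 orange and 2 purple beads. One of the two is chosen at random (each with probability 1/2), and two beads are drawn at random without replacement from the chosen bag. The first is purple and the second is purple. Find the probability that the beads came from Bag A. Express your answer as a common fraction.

P(E | Bag A) = 3/8; P(E | Bag B) = 1/21.
P(E) = 1/2·3/8 + 1/2·1/21 = 71/336.
By Bayes' rule, P(Bag A | E) = 3/16 / 71/336 = 63/71 ≈ 0.8873.

63/71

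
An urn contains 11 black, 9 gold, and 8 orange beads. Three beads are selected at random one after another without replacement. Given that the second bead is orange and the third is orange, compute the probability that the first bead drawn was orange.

3/13

P(first=orange and the second bead is orange and the third is orange) = (8/28)·(7/27)·(6/26) = 2/117.
P(E) = Σ over first color = 11/351 + 1/39 + 2/117 = 2/27.
By Bayes, P(first=orange | E) = 2/117 / 2/27 = 3/13 ≈ 0.2308.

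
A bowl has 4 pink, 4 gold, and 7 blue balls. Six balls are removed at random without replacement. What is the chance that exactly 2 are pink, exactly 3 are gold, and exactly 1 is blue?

24/715

Unordered draws without replacement: count favorable combinations over C(15,6).
Favorable = C(4,2) · C(4,3) · C(7,1) = 168; total = C(15,6) = 5005.
P = 168/5005 = 24/715 ≈ 0.0336.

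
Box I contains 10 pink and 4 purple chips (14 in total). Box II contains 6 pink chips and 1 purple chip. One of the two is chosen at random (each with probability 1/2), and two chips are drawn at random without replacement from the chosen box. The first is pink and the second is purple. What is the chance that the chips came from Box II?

13/33

P(E | Box I) = 20/91; P(E | Box II) = 1/7.
P(E) = 1/2·20/91 + 1/2·1/7 = 33/182.
By Bayes' rule, P(Box II | E) = 1/14 / 33/182 = 13/33 ≈ 0.3939.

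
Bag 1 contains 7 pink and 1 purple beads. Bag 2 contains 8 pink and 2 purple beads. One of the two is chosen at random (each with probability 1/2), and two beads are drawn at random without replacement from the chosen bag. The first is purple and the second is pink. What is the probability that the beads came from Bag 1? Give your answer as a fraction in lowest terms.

P(E | Bag 1) = 1/8; P(E | Bag 2) = 8/45.
P(E) = 1/2·1/8 + 1/2·8/45 = 109/720.
By Bayes' rule, P(Bag 1 | E) = 1/16 / 109/720 = 45/109 ≈ 0.4128.

45/109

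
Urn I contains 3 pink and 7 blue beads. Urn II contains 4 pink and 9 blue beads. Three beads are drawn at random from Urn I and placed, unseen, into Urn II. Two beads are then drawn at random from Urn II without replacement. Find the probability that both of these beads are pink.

49/600

Condition on how many of the transferred beads are pink (from Urn I: 3 pink of 10; then Urn II has 16 total).
  0 pink: C(3,0)C(7,3)/C(10,3) = 7/24; then P = C(4,2)/C(16,2) = 1/20
  1 pink: C(3,1)C(7,2)/C(10,3) = 21/40; then P = C(5,2)/C(16,2) = 1/12
  2 pink: C(3,2)C(7,1)/C(10,3) = 7/40; then P = C(6,2)/C(16,2) = 1/8
  3 pink: C(3,3)C(7,0)/C(10,3) = 1/120; then P = C(7,2)/C(16,2) = 7/40
P(both pink) = 49/600 ≈ 0.0817.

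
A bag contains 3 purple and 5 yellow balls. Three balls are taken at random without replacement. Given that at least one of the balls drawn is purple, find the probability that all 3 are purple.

1/46

P(all 3 purple) = C(3,3)/C(8,3) = 1/56; P(at least one purple) = 1 − C(5,3)/C(8,3) = 23/28.
Since 'all 3 purple' ⊆ 'at least one purple', P(all 3 | at least one) = 1/56 / 23/28 = 1/46 ≈ 0.0217.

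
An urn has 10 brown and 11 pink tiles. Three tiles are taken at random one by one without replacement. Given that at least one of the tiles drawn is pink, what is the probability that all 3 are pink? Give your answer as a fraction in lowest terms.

P(all 3 pink) = C(11,3)/C(21,3) = 33/266; P(at least one pink) = 1 − C(10,3)/C(21,3) = 121/133.
Since 'all 3 pink' ⊆ 'at least one pink', P(all 3 | at least one) = 33/266 / 121/133 = 3/22 ≈ 0.1364.

3/22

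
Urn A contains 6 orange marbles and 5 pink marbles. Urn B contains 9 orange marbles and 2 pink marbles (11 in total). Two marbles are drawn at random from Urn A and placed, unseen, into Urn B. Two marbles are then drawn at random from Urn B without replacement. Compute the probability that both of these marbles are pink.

1/26

Condition on how many of the transferred marbles are pink (from Urn A: 5 pink of 11; then Urn B has 13 total).
  0 pink: C(5,0)C(6,2)/C(11,2) = 3/11; then P = C(2,2)/C(13,2) = 1/78
  1 pink: C(5,1)C(6,1)/C(11,2) = 6/11; then P = C(3,2)/C(13,2) = 1/26
  2 pink: C(5,2)C(6,0)/C(11,2) = 2/11; then P = C(4,2)/C(13,2) = 1/13
P(both pink) = 1/26 ≈ 0.0385.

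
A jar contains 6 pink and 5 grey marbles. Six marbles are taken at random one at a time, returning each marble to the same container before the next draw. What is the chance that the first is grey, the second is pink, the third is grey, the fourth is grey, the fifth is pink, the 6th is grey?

Multiply the conditional probability of each draw in order, with replacement (the composition resets each draw).
P = (5/11) · (6/11) · (5/11) · (5/11) · (6/11) · (5/11) = 22500/1771561 ≈ 0.0127.

22500/1771561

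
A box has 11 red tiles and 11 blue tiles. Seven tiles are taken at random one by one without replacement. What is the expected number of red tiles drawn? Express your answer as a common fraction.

7/2

By linearity of expectation, E[X] = Σ P(draw i is red); by symmetry each draw (even without replacement) has P(red) = 11/22.
E[X] = 7 · 11/22 = 7/2 ≈ 3.5000.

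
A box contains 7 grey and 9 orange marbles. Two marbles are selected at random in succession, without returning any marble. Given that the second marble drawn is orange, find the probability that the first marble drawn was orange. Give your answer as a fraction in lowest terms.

P(first=orange and the second marble drawn is orange) = (9/16)·(8/15) = 3/10.
P(the second marble drawn is orange) = Σ over first color = 21/80 + 3/10 = 9/16.
By Bayes, P(first=orange | the second marble drawn is orange) = 3/10 / 9/16 = 8/15 ≈ 0.5333.

8/15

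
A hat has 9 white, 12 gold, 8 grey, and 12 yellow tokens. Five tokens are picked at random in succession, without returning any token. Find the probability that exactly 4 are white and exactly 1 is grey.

Unordered draws without replacement: count favorable combinations over C(41,5).
Favorable = C(9,4) · C(12,0) · C(8,1) · C(12,0) = 1008; total = C(41,5) = 749398.
P = 1008/749398 = 504/374699 ≈ 0.0013.

504/374699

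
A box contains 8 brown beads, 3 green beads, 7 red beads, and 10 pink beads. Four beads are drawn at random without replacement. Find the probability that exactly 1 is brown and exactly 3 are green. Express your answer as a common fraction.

Unordered draws without replacement: count favorable combinations over C(28,4).
Favorable = C(8,1) · C(3,3) · C(7,0) · C(10,0) = 8; total = C(28,4) = 20475.
P = 8/20475 = 8/20475 ≈ 0.0004.

8/20475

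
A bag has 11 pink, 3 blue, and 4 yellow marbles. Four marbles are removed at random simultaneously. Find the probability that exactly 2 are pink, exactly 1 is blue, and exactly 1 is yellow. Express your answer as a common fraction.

Unordered draws without replacement: count favorable combinations over C(18,4).
Favorable = C(11,2) · C(3,1) · C(4,1) = 660; total = C(18,4) = 3060.
P = 660/3060 = 11/51 ≈ 0.2157.

11/51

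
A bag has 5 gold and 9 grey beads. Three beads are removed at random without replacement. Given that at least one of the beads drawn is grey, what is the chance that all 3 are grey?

14/59

P(all 3 grey) = C(9,3)/C(14,3) = 3/13; P(at least one grey) = 1 − C(5,3)/C(14,3) = 177/182.
Since 'all 3 grey' ⊆ 'at least one grey', P(all 3 | at least one) = 3/13 / 177/182 = 14/59 ≈ 0.2373.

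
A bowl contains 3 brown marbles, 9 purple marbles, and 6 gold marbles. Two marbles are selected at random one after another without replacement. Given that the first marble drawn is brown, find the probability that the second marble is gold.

6/17

After removing 1 brown, the bowl has 6 gold out of 17 remaining.
P(second is gold | given) = 6/17 ≈ 0.3529.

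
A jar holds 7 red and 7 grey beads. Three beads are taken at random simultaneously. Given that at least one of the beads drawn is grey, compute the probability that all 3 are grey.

5/47

P(all 3 grey) = C(7,3)/C(14,3) = 5/52; P(at least one grey) = 1 − C(7,3)/C(14,3) = 47/52.
Since 'all 3 grey' ⊆ 'at least one grey', P(all 3 | at least one) = 5/52 / 47/52 = 5/47 ≈ 0.1064.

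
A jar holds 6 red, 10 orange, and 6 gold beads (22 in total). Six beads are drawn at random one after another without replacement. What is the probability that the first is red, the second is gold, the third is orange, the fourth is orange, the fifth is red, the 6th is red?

Multiply the conditional probability of each draw in order, without replacement, so each draw removes one from its color and from the total.
P = (6/22) · (6/21) · (10/20) · (9/19) · (5/18) · (4/17) = 30/24871 ≈ 0.0012.

30/24871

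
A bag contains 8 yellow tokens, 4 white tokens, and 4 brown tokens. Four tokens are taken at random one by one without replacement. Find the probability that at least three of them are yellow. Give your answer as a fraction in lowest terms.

Sum the hypergeometric tail for j = 3,…,4 yellow tokens.
Favorable = C(8,3)·C(8,1) + C(8,4)·C(8,0) = 518; total = C(16,4) = 1820.
P = 518/1820 = 37/130 ≈ 0.2846.

37/130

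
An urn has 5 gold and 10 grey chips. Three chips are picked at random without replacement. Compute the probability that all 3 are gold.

2/91

Unordered draws without replacement: count favorable combinations over C(15,3).
Favorable = C(5,3) · C(10,0) = 10; total = C(15,3) = 455.
P = 10/455 = 2/91 ≈ 0.0220.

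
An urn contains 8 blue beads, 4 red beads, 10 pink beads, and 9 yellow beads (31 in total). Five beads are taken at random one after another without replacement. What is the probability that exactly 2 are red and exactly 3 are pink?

Unordered draws without replacement: count favorable combinations over C(31,5).
Favorable = C(8,0) · C(4,2) · C(10,3) · C(9,0) = 720; total = C(31,5) = 169911.
P = 720/169911 = 80/18879 ≈ 0.0042.

80/18879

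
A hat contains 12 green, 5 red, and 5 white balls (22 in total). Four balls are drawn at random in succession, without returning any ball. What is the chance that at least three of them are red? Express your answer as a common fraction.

Sum the hypergeometric tail for j = 3,…,4 red balls.
Favorable = C(5,3)·C(17,1) + C(5,4)·C(17,0) = 175; total = C(22,4) = 7315.
P = 175/7315 = 5/209 ≈ 0.0239.

5/209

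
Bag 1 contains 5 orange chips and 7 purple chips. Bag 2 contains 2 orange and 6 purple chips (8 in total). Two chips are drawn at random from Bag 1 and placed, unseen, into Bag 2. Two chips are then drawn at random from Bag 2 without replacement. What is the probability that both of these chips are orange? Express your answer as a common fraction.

31/495

Condition on how many of the transferred chips are orange (from Bag 1: 5 orange of 12; then Bag 2 has 10 total).
  0 orange: C(5,0)C(7,2)/C(12,2) = 7/22; then P = C(2,2)/C(10,2) = 1/45
  1 orange: C(5,1)C(7,1)/C(12,2) = 35/66; then P = C(3,2)/C(10,2) = 1/15
  2 orange: C(5,2)C(7,0)/C(12,2) = 5/33; then P = C(4,2)/C(10,2) = 2/15
P(both orange) = 31/495 ≈ 0.0626.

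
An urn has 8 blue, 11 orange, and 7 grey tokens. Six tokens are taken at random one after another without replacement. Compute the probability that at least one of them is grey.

Use the complement: P(at least one grey) = 1 − P(no grey).
P(none) = C(19,6)/C(26,6) = 27132/230230.
So P = 1 − 27132/230230 = 14507/16445 ≈ 0.8822.

14507/16445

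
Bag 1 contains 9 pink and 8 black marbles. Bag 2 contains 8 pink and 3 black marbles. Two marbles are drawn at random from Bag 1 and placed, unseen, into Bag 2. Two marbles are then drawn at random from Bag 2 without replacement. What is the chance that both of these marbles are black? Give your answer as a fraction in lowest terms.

Condition on how many of the transferred marbles are black (from Bag 1: 8 black of 17; then Bag 2 has 13 total).
  0 black: C(8,0)C(9,2)/C(17,2) = 9/34; then P = C(3,2)/C(13,2) = 1/26
  1 black: C(8,1)C(9,1)/C(17,2) = 9/17; then P = C(4,2)/C(13,2) = 1/13
  2 black: C(8,2)C(9,0)/C(17,2) = 7/34; then P = C(5,2)/C(13,2) = 5/39
P(both black) = 205/2652 ≈ 0.0773.

205/2652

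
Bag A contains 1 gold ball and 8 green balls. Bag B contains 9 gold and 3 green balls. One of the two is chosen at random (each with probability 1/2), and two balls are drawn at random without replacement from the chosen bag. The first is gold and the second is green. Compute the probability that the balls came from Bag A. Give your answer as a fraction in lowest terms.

P(E | Bag A) = 1/9; P(E | Bag B) = 9/44.
P(E) = 1/2·1/9 + 1/2·9/44 = 125/792.
By Bayes' rule, P(Bag A | E) = 1/18 / 125/792 = 44/125 ≈ 0.3520.

44/125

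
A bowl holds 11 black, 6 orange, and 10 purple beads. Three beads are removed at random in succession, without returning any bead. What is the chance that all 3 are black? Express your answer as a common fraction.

Unordered draws without replacement: count favorable combinations over C(27,3).
Favorable = C(11,3) · C(6,0) · C(10,0) = 165; total = C(27,3) = 2925.
P = 165/2925 = 11/195 ≈ 0.0564.

11/195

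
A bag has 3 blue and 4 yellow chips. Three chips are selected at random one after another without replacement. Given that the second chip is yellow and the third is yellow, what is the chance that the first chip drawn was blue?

P(first=blue and the second chip is yellow and the third is yellow) = (3/7)·(4/6)·(3/5) = 6/35.
P(E) = Σ over first color = 6/35 + 4/35 = 2/7.
By Bayes, P(first=blue | E) = 6/35 / 2/7 = 3/5 ≈ 0.6000.

3/5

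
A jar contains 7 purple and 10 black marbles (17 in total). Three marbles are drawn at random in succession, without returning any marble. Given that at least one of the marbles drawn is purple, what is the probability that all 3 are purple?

P(all 3 purple) = C(7,3)/C(17,3) = 7/136; P(at least one purple) = 1 − C(10,3)/C(17,3) = 14/17.
Since 'all 3 purple' ⊆ 'at least one purple', P(all 3 | at least one) = 7/136 / 14/17 = 1/16 ≈ 0.0625.

1/16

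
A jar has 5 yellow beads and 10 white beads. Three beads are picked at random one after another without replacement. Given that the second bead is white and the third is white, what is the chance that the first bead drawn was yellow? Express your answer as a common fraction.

5/13

P(first=yellow and the second bead is white and the third is white) = (5/15)·(10/14)·(9/13) = 15/91.
P(E) = Σ over first color = 15/91 + 24/91 = 3/7.
By Bayes, P(first=yellow | E) = 15/91 / 3/7 = 5/13 ≈ 0.3846.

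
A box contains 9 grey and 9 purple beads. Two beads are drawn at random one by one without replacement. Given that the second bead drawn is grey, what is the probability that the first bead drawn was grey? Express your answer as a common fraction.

8/17

P(first=grey and the second bead drawn is grey) = (9/18)·(8/17) = 4/17.
P(the second bead drawn is grey) = Σ over first color = 4/17 + 9/34 = 1/2.
By Bayes, P(first=grey | the second bead drawn is grey) = 4/17 / 1/2 = 8/17 ≈ 0.4706.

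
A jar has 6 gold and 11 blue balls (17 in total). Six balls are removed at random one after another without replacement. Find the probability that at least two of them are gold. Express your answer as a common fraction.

Sum the hypergeometric tail for j = 2,…,6 gold balls.
Favorable = C(6,2)·C(11,4) + C(6,3)·C(11,3) + C(6,4)·C(11,2) + C(6,5)·C(11,1) + C(6,6)·C(11,0) = 9142; total = C(17,6) = 12376.
P = 9142/12376 = 653/884 ≈ 0.7387.

653/884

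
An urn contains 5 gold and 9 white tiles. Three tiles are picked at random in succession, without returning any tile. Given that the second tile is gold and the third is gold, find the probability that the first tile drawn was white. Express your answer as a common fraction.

P(first=white and the second tile is gold and the third is gold) = (9/14)·(5/13)·(4/12) = 15/182.
P(E) = Σ over first color = 5/182 + 15/182 = 10/91.
By Bayes, P(first=white | E) = 15/182 / 10/91 = 3/4 ≈ 0.7500.

3/4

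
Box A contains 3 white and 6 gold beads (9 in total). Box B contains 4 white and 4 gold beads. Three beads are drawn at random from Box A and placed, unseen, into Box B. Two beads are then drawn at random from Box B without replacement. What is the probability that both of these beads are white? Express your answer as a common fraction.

Condition on how many of the transferred beads are white (from Box A: 3 white of 9; then Box B has 11 total).
  0 white: C(3,0)C(6,3)/C(9,3) = 5/21; then P = C(4,2)/C(11,2) = 6/55
  1 white: C(3,1)C(6,2)/C(9,3) = 15/28; then P = C(5,2)/C(11,2) = 2/11
  2 white: C(3,2)C(6,1)/C(9,3) = 3/14; then P = C(6,2)/C(11,2) = 3/11
  3 white: C(3,3)C(6,0)/C(9,3) = 1/84; then P = C(7,2)/C(11,2) = 21/55
P(both white) = 41/220 ≈ 0.1864.

41/220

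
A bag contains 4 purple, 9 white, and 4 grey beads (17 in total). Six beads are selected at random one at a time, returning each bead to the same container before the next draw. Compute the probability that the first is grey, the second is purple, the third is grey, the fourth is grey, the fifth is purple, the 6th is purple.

4096/24137569

Multiply the conditional probability of each draw in order, with replacement (the composition resets each draw).
P = (4/17) · (4/17) · (4/17) · (4/17) · (4/17) · (4/17) = 4096/24137569 ≈ 0.0002.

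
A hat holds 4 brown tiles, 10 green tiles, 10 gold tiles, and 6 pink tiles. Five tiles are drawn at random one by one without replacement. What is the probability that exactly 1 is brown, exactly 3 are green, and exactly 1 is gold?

800/23751

Unordered draws without replacement: count favorable combinations over C(30,5).
Favorable = C(4,1) · C(10,3) · C(10,1) · C(6,0) = 4800; total = C(30,5) = 142506.
P = 4800/142506 = 800/23751 ≈ 0.0337.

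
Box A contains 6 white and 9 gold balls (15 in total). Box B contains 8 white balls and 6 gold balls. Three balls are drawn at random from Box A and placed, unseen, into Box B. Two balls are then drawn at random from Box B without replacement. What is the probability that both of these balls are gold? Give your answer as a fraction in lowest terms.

Condition on how many of the transferred balls are gold (from Box A: 9 gold of 15; then Box B has 17 total).
  0 gold: C(9,0)C(6,3)/C(15,3) = 4/91; then P = C(6,2)/C(17,2) = 15/136
  1 gold: C(9,1)C(6,2)/C(15,3) = 27/91; then P = C(7,2)/C(17,2) = 21/136
  2 gold: C(9,2)C(6,1)/C(15,3) = 216/455; then P = C(8,2)/C(17,2) = 7/34
  3 gold: C(9,3)C(6,0)/C(15,3) = 12/65; then P = C(9,2)/C(17,2) = 9/34
P(both gold) = 939/4760 ≈ 0.1973.

939/4760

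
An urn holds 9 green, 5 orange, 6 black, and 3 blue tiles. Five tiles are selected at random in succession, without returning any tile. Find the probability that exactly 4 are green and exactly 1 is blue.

Unordered draws without replacement: count favorable combinations over C(23,5).
Favorable = C(9,4) · C(5,0) · C(6,0) · C(3,1) = 378; total = C(23,5) = 33649.
P = 378/33649 = 54/4807 ≈ 0.0112.

54/4807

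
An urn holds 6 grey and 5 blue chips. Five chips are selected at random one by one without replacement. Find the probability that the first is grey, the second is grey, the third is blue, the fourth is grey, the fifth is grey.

5/154

Multiply the conditional probability of each draw in order, without replacement, so each draw removes one from its color and from the total.
P = (6/11) · (5/10) · (5/9) · (4/8) · (3/7) = 5/154 ≈ 0.0325.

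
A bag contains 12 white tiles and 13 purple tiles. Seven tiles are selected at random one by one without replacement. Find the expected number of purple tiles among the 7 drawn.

91/25

By linearity of expectation, E[X] = Σ P(draw i is purple); by symmetry each draw (even without replacement) has P(purple) = 13/25.
E[X] = 7 · 13/25 = 91/25 ≈ 3.6400.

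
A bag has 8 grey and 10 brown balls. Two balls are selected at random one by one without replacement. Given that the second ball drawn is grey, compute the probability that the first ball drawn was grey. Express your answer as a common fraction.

7/17

P(first=grey and the second ball drawn is grey) = (8/18)·(7/17) = 28/153.
P(the second ball drawn is grey) = Σ over first color = 28/153 + 40/153 = 4/9.
By Bayes, P(first=grey | the second ball drawn is grey) = 28/153 / 4/9 = 7/17 ≈ 0.4118.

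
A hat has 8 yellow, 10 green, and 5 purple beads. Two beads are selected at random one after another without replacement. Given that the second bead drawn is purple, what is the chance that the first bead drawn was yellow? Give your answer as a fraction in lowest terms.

P(first=yellow and the second bead drawn is purple) = (8/23)·(5/22) = 20/253.
P(the second bead drawn is purple) = Σ over first color = 20/253 + 25/253 + 10/253 = 5/23.
By Bayes, P(first=yellow | the second bead drawn is purple) = 20/253 / 5/23 = 4/11 ≈ 0.3636.

4/11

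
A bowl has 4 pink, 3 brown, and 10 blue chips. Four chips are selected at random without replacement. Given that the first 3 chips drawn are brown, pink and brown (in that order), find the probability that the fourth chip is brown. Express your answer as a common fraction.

After removing 1 pink, 2 brown, the bowl has 1 brown out of 14 remaining.
P(fourth is brown | given) = 1/14 ≈ 0.0714.

1/14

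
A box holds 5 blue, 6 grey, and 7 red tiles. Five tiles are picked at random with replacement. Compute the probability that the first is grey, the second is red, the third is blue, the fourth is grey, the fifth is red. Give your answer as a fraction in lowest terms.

Multiply the conditional probability of each draw in order, with replacement (the composition resets each draw).
P = (6/18) · (7/18) · (5/18) · (6/18) · (7/18) = 245/52488 ≈ 0.0047.

245/52488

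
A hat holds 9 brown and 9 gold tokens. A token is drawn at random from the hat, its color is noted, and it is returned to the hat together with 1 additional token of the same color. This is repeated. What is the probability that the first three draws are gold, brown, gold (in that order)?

Track the composition after each reinforcement of +1.
P = (9/18) · (9/19) · (10/20) = 9/76 ≈ 0.1184.

9/76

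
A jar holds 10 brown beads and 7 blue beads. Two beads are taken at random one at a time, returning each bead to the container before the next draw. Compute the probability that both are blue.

Multiply the conditional probability of each draw in order, with replacement (the composition resets each draw).
P = (7/17) · (7/17) = 49/289 ≈ 0.1696.

49/289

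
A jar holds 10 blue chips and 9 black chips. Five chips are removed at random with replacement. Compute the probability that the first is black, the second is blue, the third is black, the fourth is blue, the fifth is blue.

81000/2476099

Multiply the conditional probability of each draw in order, with replacement (the composition resets each draw).
P = (9/19) · (10/19) · (9/19) · (10/19) · (10/19) = 81000/2476099 ≈ 0.0327.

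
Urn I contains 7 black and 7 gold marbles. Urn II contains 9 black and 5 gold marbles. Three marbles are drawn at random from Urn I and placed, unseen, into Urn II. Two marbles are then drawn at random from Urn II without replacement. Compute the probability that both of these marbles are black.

1305/3536

Condition on how many of the transferred marbles are black (from Urn I: 7 black of 14; then Urn II has 17 total).
  0 black: C(7,0)C(7,3)/C(14,3) = 5/52; then P = C(9,2)/C(17,2) = 9/34
  1 black: C(7,1)C(7,2)/C(14,3) = 21/52; then P = C(10,2)/C(17,2) = 45/136
  2 black: C(7,2)C(7,1)/C(14,3) = 21/52; then P = C(11,2)/C(17,2) = 55/136
  3 black: C(7,3)C(7,0)/C(14,3) = 5/52; then P = C(12,2)/C(17,2) = 33/68
P(both black) = 1305/3536 ≈ 0.3691.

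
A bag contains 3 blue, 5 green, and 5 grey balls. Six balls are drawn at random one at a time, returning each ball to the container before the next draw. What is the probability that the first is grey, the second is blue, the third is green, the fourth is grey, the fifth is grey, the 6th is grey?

Multiply the conditional probability of each draw in order, with replacement (the composition resets each draw).
P = (5/13) · (3/13) · (5/13) · (5/13) · (5/13) · (5/13) = 9375/4826809 ≈ 0.0019.

9375/4826809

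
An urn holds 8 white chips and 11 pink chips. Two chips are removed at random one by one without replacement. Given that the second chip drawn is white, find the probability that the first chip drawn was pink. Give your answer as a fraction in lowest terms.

11/18

P(first=pink and the second chip drawn is white) = (11/19)·(8/18) = 44/171.
P(the second chip drawn is white) = Σ over first color = 28/171 + 44/171 = 8/19.
By Bayes, P(first=pink | the second chip drawn is white) = 44/171 / 8/19 = 11/18 ≈ 0.6111.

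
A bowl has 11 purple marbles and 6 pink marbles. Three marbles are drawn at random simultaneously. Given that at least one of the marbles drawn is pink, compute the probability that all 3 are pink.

4/103

P(all 3 pink) = C(6,3)/C(17,3) = 1/34; P(at least one pink) = 1 − C(11,3)/C(17,3) = 103/136.
Since 'all 3 pink' ⊆ 'at least one pink', P(all 3 | at least one) = 1/34 / 103/136 = 4/103 ≈ 0.0388.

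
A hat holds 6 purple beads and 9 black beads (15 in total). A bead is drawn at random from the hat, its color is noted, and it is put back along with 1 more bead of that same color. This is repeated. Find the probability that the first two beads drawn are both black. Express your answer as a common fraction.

After a black draw the hat holds 10 black out of 16.
P = (9/15)·(10/16) = 3/8 ≈ 0.3750.

3/8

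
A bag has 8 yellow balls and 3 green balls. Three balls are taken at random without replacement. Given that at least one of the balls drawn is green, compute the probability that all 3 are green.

P(all 3 green) = C(3,3)/C(11,3) = 1/165; P(at least one green) = 1 − C(8,3)/C(11,3) = 109/165.
Since 'all 3 green' ⊆ 'at least one green', P(all 3 | at least one) = 1/165 / 109/165 = 1/109 ≈ 0.0092.

1/109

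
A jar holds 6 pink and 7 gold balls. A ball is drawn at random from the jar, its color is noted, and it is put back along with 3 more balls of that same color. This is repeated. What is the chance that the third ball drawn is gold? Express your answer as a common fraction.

7/13

Sum over the four possibilities for the first two draws (gold/not-gold each), tracking how the gold count and total change by +3 per draw.
P(third is gold) = 7/13 ≈ 0.5385. (In a Pólya urn every draw has the same marginal probability 7/13.)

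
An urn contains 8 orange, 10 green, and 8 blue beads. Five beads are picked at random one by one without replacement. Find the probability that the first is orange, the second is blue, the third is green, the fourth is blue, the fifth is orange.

Multiply the conditional probability of each draw in order, without replacement, so each draw removes one from its color and from the total.
P = (8/26) · (8/25) · (10/24) · (7/23) · (7/22) = 196/49335 ≈ 0.0040.

196/49335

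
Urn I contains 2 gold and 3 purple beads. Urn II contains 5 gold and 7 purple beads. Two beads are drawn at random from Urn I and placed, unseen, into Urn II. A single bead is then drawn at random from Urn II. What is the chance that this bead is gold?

29/70

Condition on how many of the transferred beads are gold (from Urn I: 2 gold of 5; then Urn II has 14 total).
  0 gold: C(2,0)C(3,2)/C(5,2) = 3/10; then P = 5/14
  1 gold: C(2,1)C(3,1)/C(5,2) = 3/5; then P = 6/14
  2 gold: C(2,2)C(3,0)/C(5,2) = 1/10; then P = 7/14
P(gold from Urn II) = 29/70 ≈ 0.4143.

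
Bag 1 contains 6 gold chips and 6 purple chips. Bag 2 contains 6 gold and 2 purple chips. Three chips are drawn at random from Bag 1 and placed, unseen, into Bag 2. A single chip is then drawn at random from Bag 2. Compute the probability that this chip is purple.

Condition on how many of the transferred chips are purple (from Bag 1: 6 purple of 12; then Bag 2 has 11 total).
  0 purple: C(6,0)C(6,3)/C(12,3) = 1/11; then P = 2/11
  1 purple: C(6,1)C(6,2)/C(12,3) = 9/22; then P = 3/11
  2 purple: C(6,2)C(6,1)/C(12,3) = 9/22; then P = 4/11
  3 purple: C(6,3)C(6,0)/C(12,3) = 1/11; then P = 5/11
P(purple from Bag 2) = 7/22 ≈ 0.3182.

7/22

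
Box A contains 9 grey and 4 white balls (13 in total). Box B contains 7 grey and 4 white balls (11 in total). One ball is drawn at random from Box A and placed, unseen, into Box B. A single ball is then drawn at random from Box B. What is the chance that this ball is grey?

Condition on how many of the transferred balls are grey (from Box A: 9 grey of 13; then Box B has 12 total).
  0 grey: C(9,0)C(4,1)/C(13,1) = 4/13; then P = 7/12
  1 grey: C(9,1)C(4,0)/C(13,1) = 9/13; then P = 8/12
P(grey from Box B) = 25/39 ≈ 0.6410.

25/39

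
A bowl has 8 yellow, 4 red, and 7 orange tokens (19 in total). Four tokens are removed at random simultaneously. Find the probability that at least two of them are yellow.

Sum the hypergeometric tail for j = 2,…,4 yellow tokens.
Favorable = C(8,2)·C(11,2) + C(8,3)·C(11,1) + C(8,4)·C(11,0) = 2226; total = C(19,4) = 3876.
P = 2226/3876 = 371/646 ≈ 0.5743.

371/646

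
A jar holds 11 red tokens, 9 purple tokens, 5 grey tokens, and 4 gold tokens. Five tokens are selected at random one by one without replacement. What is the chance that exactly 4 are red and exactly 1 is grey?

Unordered draws without replacement: count favorable combinations over C(29,5).
Favorable = C(11,4) · C(9,0) · C(5,1) · C(4,0) = 1650; total = C(29,5) = 118755.
P = 1650/118755 = 110/7917 ≈ 0.0139.

110/7917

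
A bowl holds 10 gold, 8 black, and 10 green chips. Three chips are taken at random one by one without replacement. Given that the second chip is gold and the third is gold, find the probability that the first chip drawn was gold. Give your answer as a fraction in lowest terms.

4/13

P(first=gold and the second chip is gold and the third is gold) = (10/28)·(9/27)·(8/26) = 10/273.
P(E) = Σ over first color = 10/273 + 10/273 + 25/546 = 5/42.
By Bayes, P(first=gold | E) = 10/273 / 5/42 = 4/13 ≈ 0.3077.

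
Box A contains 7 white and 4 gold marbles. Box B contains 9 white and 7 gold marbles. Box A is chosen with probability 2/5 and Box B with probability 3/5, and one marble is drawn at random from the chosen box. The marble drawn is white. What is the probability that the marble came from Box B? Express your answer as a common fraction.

P(white | Box A) = 7/11; P(white | Box B) = 9/16.
P(white) = 2/5·7/11 + 3/5·9/16 = 521/880.
By Bayes' rule, P(Box B | white) = 27/80 / 521/880 = 297/521 ≈ 0.5701.

297/521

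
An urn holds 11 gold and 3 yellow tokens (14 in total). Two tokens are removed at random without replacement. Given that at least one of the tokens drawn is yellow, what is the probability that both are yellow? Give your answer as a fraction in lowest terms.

1/12

P(both yellow) = C(3,2)/C(14,2) = 3/91; P(at least one yellow) = 1 − C(11,2)/C(14,2) = 36/91.
Since 'both yellow' ⊆ 'at least one yellow', P(both | at least one) = 3/91 / 36/91 = 1/12 ≈ 0.0833.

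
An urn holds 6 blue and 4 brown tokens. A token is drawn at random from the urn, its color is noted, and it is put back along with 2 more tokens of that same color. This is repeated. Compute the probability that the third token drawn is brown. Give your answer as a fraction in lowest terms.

2/5

Sum over the four possibilities for the first two draws (brown/not-brown each), tracking how the brown count and total change by +2 per draw.
P(third is brown) = 2/5 ≈ 0.4000. (In a Pólya urn every draw has the same marginal probability 4/10.)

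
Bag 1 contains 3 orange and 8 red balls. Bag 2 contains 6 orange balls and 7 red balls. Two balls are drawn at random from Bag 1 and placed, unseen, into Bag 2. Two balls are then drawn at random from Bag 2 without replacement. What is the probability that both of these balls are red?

Condition on how many of the transferred balls are red (from Bag 1: 8 red of 11; then Bag 2 has 15 total).
  0 red: C(8,0)C(3,2)/C(11,2) = 3/55; then P = C(7,2)/C(15,2) = 1/5
  1 red: C(8,1)C(3,1)/C(11,2) = 24/55; then P = C(8,2)/C(15,2) = 4/15
  2 red: C(8,2)C(3,0)/C(11,2) = 28/55; then P = C(9,2)/C(15,2) = 12/35
P(both red) = 83/275 ≈ 0.3018.

83/275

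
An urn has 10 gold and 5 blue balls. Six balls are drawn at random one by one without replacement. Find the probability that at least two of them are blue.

Sum the hypergeometric tail for j = 2,…,5 blue balls.
Favorable = C(5,2)·C(10,4) + C(5,3)·C(10,3) + C(5,4)·C(10,2) + C(5,5)·C(10,1) = 3535; total = C(15,6) = 5005.
P = 3535/5005 = 101/143 ≈ 0.7063.

101/143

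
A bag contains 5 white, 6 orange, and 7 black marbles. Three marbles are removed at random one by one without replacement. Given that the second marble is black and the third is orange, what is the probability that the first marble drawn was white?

5/16

P(first=white and the second marble is black and the third is orange) = (5/18)·(7/17)·(6/16) = 35/816.
P(E) = Σ over first color = 35/816 + 35/816 + 7/136 = 7/51.
By Bayes, P(first=white | E) = 35/816 / 7/51 = 5/16 ≈ 0.3125.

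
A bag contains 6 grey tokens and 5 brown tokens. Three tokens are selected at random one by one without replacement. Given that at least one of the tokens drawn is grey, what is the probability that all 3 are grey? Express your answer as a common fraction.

4/31

P(all 3 grey) = C(6,3)/C(11,3) = 4/33; P(at least one grey) = 1 − C(5,3)/C(11,3) = 31/33.
Since 'all 3 grey' ⊆ 'at least one grey', P(all 3 | at least one) = 4/33 / 31/33 = 4/31 ≈ 0.1290.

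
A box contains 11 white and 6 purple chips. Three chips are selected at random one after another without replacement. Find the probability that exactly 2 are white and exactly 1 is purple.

Unordered draws without replacement: count favorable combinations over C(17,3).
Favorable = C(11,2) · C(6,1) = 330; total = C(17,3) = 680.
P = 330/680 = 33/68 ≈ 0.4853.

33/68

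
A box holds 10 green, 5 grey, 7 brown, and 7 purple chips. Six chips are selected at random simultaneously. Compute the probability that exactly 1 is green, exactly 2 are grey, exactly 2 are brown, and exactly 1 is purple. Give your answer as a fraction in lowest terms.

35/1131

Unordered draws without replacement: count favorable combinations over C(29,6).
Favorable = C(10,1) · C(5,2) · C(7,2) · C(7,1) = 14700; total = C(29,6) = 475020.
P = 14700/475020 = 35/1131 ≈ 0.0309.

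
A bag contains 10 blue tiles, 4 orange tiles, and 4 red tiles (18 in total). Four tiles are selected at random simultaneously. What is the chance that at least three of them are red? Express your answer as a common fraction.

Sum the hypergeometric tail for j = 3,…,4 red tiles.
Favorable = C(4,3)·C(14,1) + C(4,4)·C(14,0) = 57; total = C(18,4) = 3060.
P = 57/3060 = 19/1020 ≈ 0.0186.

19/1020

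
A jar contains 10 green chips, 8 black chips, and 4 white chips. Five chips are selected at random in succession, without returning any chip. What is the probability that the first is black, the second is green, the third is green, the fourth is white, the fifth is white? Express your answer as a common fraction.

Multiply the conditional probability of each draw in order, without replacement, so each draw removes one from its color and from the total.
P = (8/22) · (10/21) · (9/20) · (4/19) · (3/18) = 4/1463 ≈ 0.0027.

4/1463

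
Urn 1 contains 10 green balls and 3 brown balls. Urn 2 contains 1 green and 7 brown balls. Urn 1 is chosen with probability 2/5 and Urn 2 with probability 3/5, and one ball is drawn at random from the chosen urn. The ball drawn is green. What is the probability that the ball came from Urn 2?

39/199

P(green | Urn 1) = 10/13; P(green | Urn 2) = 1/8.
P(green) = 2/5·10/13 + 3/5·1/8 = 199/520.
By Bayes' rule, P(Urn 2 | green) = 3/40 / 199/520 = 39/199 ≈ 0.1960.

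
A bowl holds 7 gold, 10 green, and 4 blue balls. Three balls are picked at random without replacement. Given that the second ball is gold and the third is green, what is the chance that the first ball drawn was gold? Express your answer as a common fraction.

P(first=gold and the second ball is gold and the third is green) = (7/21)·(6/20)·(10/19) = 1/19.
P(E) = Σ over first color = 1/19 + 3/38 + 2/57 = 1/6.
By Bayes, P(first=gold | E) = 1/19 / 1/6 = 6/19 ≈ 0.3158.

6/19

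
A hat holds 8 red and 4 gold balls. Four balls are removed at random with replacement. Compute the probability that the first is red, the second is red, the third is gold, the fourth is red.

Multiply the conditional probability of each draw in order, with replacement (the composition resets each draw).
P = (8/12) · (8/12) · (4/12) · (8/12) = 8/81 ≈ 0.0988.

8/81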